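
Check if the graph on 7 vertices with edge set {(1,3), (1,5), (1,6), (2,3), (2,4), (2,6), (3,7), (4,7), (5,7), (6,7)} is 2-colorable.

Step 1: Attempt 2-coloring using BFS:
  Start at vertex 1, assign color 0
  Color vertex 3 with color 1 (neighbor of 1)
  Color vertex 5 with color 1 (neighbor of 1)
  Color vertex 6 with color 1 (neighbor of 1)
  Color vertex 2 with color 0 (neighbor of 3)
  Color vertex 7 with color 0 (neighbor of 3)
  Color vertex 4 with color 1 (neighbor of 2)

Step 2: 2-coloring succeeded. No conflicts found.
  Set A (color 0): {1, 2, 7}
  Set B (color 1): {3, 4, 5, 6}

The graph is bipartite with partition {1, 2, 7}, {3, 4, 5, 6}.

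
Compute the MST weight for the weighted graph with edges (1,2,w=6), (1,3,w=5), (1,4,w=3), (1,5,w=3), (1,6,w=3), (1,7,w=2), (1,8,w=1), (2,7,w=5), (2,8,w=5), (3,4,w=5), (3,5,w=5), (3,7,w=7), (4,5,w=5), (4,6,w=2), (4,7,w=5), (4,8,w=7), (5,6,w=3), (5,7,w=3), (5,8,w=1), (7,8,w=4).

Apply Kruskal's algorithm (sort edges by weight, add if no cycle):

Sorted edges by weight:
  (1,8) w=1
  (5,8) w=1
  (1,7) w=2
  (4,6) w=2
  (1,6) w=3
  (1,4) w=3
  (1,5) w=3
  (5,6) w=3
  (5,7) w=3
  (7,8) w=4
  (1,3) w=5
  (2,8) w=5
  (2,7) w=5
  (3,5) w=5
  (3,4) w=5
  (4,5) w=5
  (4,7) w=5
  (1,2) w=6
  (3,7) w=7
  (4,8) w=7

Add edge (1,8) w=1 -- no cycle. Running total: 1
Add edge (5,8) w=1 -- no cycle. Running total: 2
Add edge (1,7) w=2 -- no cycle. Running total: 4
Add edge (4,6) w=2 -- no cycle. Running total: 6
Add edge (1,6) w=3 -- no cycle. Running total: 9
Skip edge (1,4) w=3 -- would create cycle
Skip edge (1,5) w=3 -- would create cycle
Skip edge (5,6) w=3 -- would create cycle
Skip edge (5,7) w=3 -- would create cycle
Skip edge (7,8) w=4 -- would create cycle
Add edge (1,3) w=5 -- no cycle. Running total: 14
Add edge (2,8) w=5 -- no cycle. Running total: 19

MST edges: (1,8,w=1), (5,8,w=1), (1,7,w=2), (4,6,w=2), (1,6,w=3), (1,3,w=5), (2,8,w=5)
Total MST weight: 1 + 1 + 2 + 2 + 3 + 5 + 5 = 19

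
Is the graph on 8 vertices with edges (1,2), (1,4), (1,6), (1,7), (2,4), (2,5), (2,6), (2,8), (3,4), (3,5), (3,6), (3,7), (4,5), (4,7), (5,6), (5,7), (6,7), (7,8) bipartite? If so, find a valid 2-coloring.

Step 1: Attempt 2-coloring using BFS:
  Start at vertex 1, assign color 0
  Color vertex 2 with color 1 (neighbor of 1)
  Color vertex 4 with color 1 (neighbor of 1)
  Color vertex 6 with color 1 (neighbor of 1)
  Color vertex 7 with color 1 (neighbor of 1)

Step 2: Conflict found! Vertices 2 and 4 are adjacent but have the same color.
This means the graph contains an odd cycle.

The graph is NOT bipartite.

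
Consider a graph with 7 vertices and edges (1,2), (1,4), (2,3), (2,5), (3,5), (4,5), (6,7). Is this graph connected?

Step 1: Build adjacency list from edges:
  1: 2, 4
  2: 1, 3, 5
  3: 2, 5
  4: 1, 5
  5: 2, 3, 4
  6: 7
  7: 6

Step 2: Run BFS/DFS from vertex 1:
  Visited: {1, 2, 4, 3, 5}
  Reached 5 of 7 vertices

Step 3: Only 5 of 7 vertices reached. Graph is disconnected.
Connected components: {1, 2, 3, 4, 5}, {6, 7}
Answer: No, the graph is not connected (2 components).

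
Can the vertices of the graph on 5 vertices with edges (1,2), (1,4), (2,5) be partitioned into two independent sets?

Step 1: Attempt 2-coloring using BFS:
  Start at vertex 1, assign color 0
  Color vertex 2 with color 1 (neighbor of 1)
  Color vertex 4 with color 1 (neighbor of 1)
  Color vertex 5 with color 0 (neighbor of 2)
  Start new component at vertex 3, assign color 0

Step 2: 2-coloring succeeded. No conflicts found.
  Set A (color 0): {1, 3, 5}
  Set B (color 1): {2, 4}

The graph is bipartite with partition {1, 3, 5}, {2, 4}.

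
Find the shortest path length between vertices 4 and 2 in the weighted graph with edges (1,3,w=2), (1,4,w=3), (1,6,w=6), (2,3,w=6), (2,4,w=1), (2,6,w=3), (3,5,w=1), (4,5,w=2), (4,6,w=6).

Step 1: Build adjacency list with weights:
  1: 3(w=2), 4(w=3), 6(w=6)
  2: 3(w=6), 4(w=1), 6(w=3)
  3: 1(w=2), 2(w=6), 5(w=1)
  4: 1(w=3), 2(w=1), 5(w=2), 6(w=6)
  5: 3(w=1), 4(w=2)
  6: 1(w=6), 2(w=3), 4(w=6)

Step 2: Apply Dijkstra's algorithm from vertex 4:
  Visit vertex 4 (distance=0)
    Update dist[1] = 3
    Update dist[2] = 1
    Update dist[5] = 2
    Update dist[6] = 6
  Visit vertex 2 (distance=1)
    Update dist[3] = 7
    Update dist[6] = 4

Step 3: Shortest path: 4 -> 2
Total weight: 1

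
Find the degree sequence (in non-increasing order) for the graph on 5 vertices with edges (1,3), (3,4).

Step 1: Count edges incident to each vertex:
  deg(1) = 1 (neighbors: 3)
  deg(2) = 0 (neighbors: none)
  deg(3) = 2 (neighbors: 1, 4)
  deg(4) = 1 (neighbors: 3)
  deg(5) = 0 (neighbors: none)

Step 2: Sort degrees in non-increasing order:
  Degrees: [1, 0, 2, 1, 0] -> sorted: [2, 1, 1, 0, 0]

Degree sequence: [2, 1, 1, 0, 0]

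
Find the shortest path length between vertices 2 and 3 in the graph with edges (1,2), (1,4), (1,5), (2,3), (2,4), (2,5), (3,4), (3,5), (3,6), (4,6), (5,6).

Step 1: Build adjacency list:
  1: 2, 4, 5
  2: 1, 3, 4, 5
  3: 2, 4, 5, 6
  4: 1, 2, 3, 6
  5: 1, 2, 3, 6
  6: 3, 4, 5

Step 2: BFS from vertex 2 to find shortest path to 3:
  vertex 1 reached at distance 1
  vertex 3 reached at distance 1

Step 3: Shortest path: 2 -> 3
Path length: 1 edge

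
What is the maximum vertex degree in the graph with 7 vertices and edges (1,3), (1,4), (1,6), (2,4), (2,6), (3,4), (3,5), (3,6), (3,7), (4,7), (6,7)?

Step 1: Count edges incident to each vertex:
  deg(1) = 3 (neighbors: 3, 4, 6)
  deg(2) = 2 (neighbors: 4, 6)
  deg(3) = 5 (neighbors: 1, 4, 5, 6, 7)
  deg(4) = 4 (neighbors: 1, 2, 3, 7)
  deg(5) = 1 (neighbors: 3)
  deg(6) = 4 (neighbors: 1, 2, 3, 7)
  deg(7) = 3 (neighbors: 3, 4, 6)

Step 2: Find maximum:
  max(3, 2, 5, 4, 1, 4, 3) = 5 (vertex 3)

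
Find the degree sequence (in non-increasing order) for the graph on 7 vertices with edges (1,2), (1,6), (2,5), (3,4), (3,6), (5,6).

Step 1: Count edges incident to each vertex:
  deg(1) = 2 (neighbors: 2, 6)
  deg(2) = 2 (neighbors: 1, 5)
  deg(3) = 2 (neighbors: 4, 6)
  deg(4) = 1 (neighbors: 3)
  deg(5) = 2 (neighbors: 2, 6)
  deg(6) = 3 (neighbors: 1, 3, 5)
  deg(7) = 0 (neighbors: none)

Step 2: Sort degrees in non-increasing order:
  Degrees: [2, 2, 2, 1, 2, 3, 0] -> sorted: [3, 2, 2, 2, 2, 1, 0]

Degree sequence: [3, 2, 2, 2, 2, 1, 0]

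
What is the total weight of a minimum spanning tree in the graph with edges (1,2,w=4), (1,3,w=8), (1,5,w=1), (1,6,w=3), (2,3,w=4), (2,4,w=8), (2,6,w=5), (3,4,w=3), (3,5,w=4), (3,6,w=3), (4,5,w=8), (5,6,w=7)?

Apply Kruskal's algorithm (sort edges by weight, add if no cycle):

Sorted edges by weight:
  (1,5) w=1
  (1,6) w=3
  (3,4) w=3
  (3,6) w=3
  (1,2) w=4
  (2,3) w=4
  (3,5) w=4
  (2,6) w=5
  (5,6) w=7
  (1,3) w=8
  (2,4) w=8
  (4,5) w=8

Add edge (1,5) w=1 -- no cycle. Running total: 1
Add edge (1,6) w=3 -- no cycle. Running total: 4
Add edge (3,4) w=3 -- no cycle. Running total: 7
Add edge (3,6) w=3 -- no cycle. Running total: 10
Add edge (1,2) w=4 -- no cycle. Running total: 14

MST edges: (1,5,w=1), (1,6,w=3), (3,4,w=3), (3,6,w=3), (1,2,w=4)
Total MST weight: 1 + 3 + 3 + 3 + 4 = 14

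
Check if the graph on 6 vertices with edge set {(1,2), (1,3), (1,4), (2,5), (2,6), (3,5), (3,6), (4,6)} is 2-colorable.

Step 1: Attempt 2-coloring using BFS:
  Start at vertex 1, assign color 0
  Color vertex 2 with color 1 (neighbor of 1)
  Color vertex 3 with color 1 (neighbor of 1)
  Color vertex 4 with color 1 (neighbor of 1)
  Color vertex 5 with color 0 (neighbor of 2)
  Color vertex 6 with color 0 (neighbor of 2)

Step 2: 2-coloring succeeded. No conflicts found.
  Set A (color 0): {1, 5, 6}
  Set B (color 1): {2, 3, 4}

The graph is bipartite with partition {1, 5, 6}, {2, 3, 4}.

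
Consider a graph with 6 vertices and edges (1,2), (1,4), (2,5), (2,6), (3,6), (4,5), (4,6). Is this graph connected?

Step 1: Build adjacency list from edges:
  1: 2, 4
  2: 1, 5, 6
  3: 6
  4: 1, 5, 6
  5: 2, 4
  6: 2, 3, 4

Step 2: Run BFS/DFS from vertex 1:
  Visited: {1, 2, 4, 5, 6, 3}
  Reached 6 of 6 vertices

Step 3: All 6 vertices reached from vertex 1, so the graph is connected.
Answer: Yes, the graph is connected.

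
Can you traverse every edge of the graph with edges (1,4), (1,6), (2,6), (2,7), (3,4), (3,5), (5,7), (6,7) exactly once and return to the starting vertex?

Step 1: Find the degree of each vertex:
  deg(1) = 2
  deg(2) = 2
  deg(3) = 2
  deg(4) = 2
  deg(5) = 2
  deg(6) = 3
  deg(7) = 3

Step 2: Count vertices with odd degree:
  Odd-degree vertices: 6, 7 (2 total)

Step 3: Apply Euler's theorem:
  - Eulerian circuit exists iff graph is connected and all vertices have even degree
  - Eulerian path exists iff graph is connected and has 0 or 2 odd-degree vertices

Graph is connected with exactly 2 odd-degree vertices (6, 7).
Eulerian path exists (starting and ending at the odd-degree vertices), but no Eulerian circuit.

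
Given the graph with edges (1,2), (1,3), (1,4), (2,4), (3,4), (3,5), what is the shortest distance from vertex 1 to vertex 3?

Step 1: Build adjacency list:
  1: 2, 3, 4
  2: 1, 4
  3: 1, 4, 5
  4: 1, 2, 3
  5: 3

Step 2: BFS from vertex 1 to find shortest path to 3:
  vertex 2 reached at distance 1
  vertex 3 reached at distance 1

Step 3: Shortest path: 1 -> 3
Path length: 1 edge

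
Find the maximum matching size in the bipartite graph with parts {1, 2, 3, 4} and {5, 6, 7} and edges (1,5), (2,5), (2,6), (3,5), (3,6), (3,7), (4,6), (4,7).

Step 1: List the neighbors of each left vertex:
  1: 5
  2: 5, 6
  3: 5, 6, 7
  4: 6, 7

Step 2: Greedily match left vertices, then look for augmenting paths:
  Match 1 -- 5
  Match 2 -- 6
  Match 3 -- 7
  No augmenting path remains.

Step 3: Verify this is maximum:
  Matching size 3 = min(|L|, |R|) = min(4, 3), which is an upper bound, so this matching is maximum.

Maximum matching: {(1,5), (2,6), (3,7)}
Size: 3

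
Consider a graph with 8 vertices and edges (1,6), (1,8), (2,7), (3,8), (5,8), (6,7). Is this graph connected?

Step 1: Build adjacency list from edges:
  1: 6, 8
  2: 7
  3: 8
  4: (none)
  5: 8
  6: 1, 7
  7: 2, 6
  8: 1, 3, 5

Step 2: Run BFS/DFS from vertex 1:
  Visited: {1, 6, 8, 7, 3, 5, 2}
  Reached 7 of 8 vertices

Step 3: Only 7 of 8 vertices reached. Graph is disconnected.
Connected components: {1, 2, 3, 5, 6, 7, 8}, {4}
Answer: No, the graph is not connected (2 components).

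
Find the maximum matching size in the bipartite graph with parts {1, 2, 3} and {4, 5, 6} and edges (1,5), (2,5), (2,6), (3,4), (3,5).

Step 1: List the neighbors of each left vertex:
  1: 5
  2: 5, 6
  3: 4, 5

Step 2: Greedily match left vertices, then look for augmenting paths:
  Match 1 -- 5
  Match 2 -- 6
  Match 3 -- 4
  No augmenting path remains.

Step 3: Verify this is maximum:
  Matching size 3 = min(|L|, |R|) = min(3, 3), which is an upper bound, so this matching is maximum.

Maximum matching: {(1,5), (2,6), (3,4)}
Size: 3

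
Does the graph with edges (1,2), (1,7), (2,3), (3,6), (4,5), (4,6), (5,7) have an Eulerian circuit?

Step 1: Find the degree of each vertex:
  deg(1) = 2
  deg(2) = 2
  deg(3) = 2
  deg(4) = 2
  deg(5) = 2
  deg(6) = 2
  deg(7) = 2

Step 2: Count vertices with odd degree:
  All vertices have even degree (0 odd-degree vertices)

Step 3: Apply Euler's theorem:
  - Eulerian circuit exists iff graph is connected and all vertices have even degree
  - Eulerian path exists iff graph is connected and has 0 or 2 odd-degree vertices

Graph is connected with 0 odd-degree vertices.
Both Eulerian circuit and Eulerian path exist.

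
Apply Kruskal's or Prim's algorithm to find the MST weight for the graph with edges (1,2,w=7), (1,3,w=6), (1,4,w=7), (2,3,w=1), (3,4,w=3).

Apply Kruskal's algorithm (sort edges by weight, add if no cycle):

Sorted edges by weight:
  (2,3) w=1
  (3,4) w=3
  (1,3) w=6
  (1,4) w=7
  (1,2) w=7

Add edge (2,3) w=1 -- no cycle. Running total: 1
Add edge (3,4) w=3 -- no cycle. Running total: 4
Add edge (1,3) w=6 -- no cycle. Running total: 10

MST edges: (2,3,w=1), (3,4,w=3), (1,3,w=6)
Total MST weight: 1 + 3 + 6 = 10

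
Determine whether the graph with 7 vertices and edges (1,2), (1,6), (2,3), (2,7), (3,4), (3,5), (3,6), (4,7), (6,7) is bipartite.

Step 1: Attempt 2-coloring using BFS:
  Start at vertex 1, assign color 0
  Color vertex 2 with color 1 (neighbor of 1)
  Color vertex 6 with color 1 (neighbor of 1)
  Color vertex 3 with color 0 (neighbor of 2)
  Color vertex 7 with color 0 (neighbor of 2)
  Color vertex 4 with color 1 (neighbor of 3)
  Color vertex 5 with color 1 (neighbor of 3)

Step 2: 2-coloring succeeded. No conflicts found.
  Set A (color 0): {1, 3, 7}
  Set B (color 1): {2, 4, 5, 6}

The graph is bipartite with partition {1, 3, 7}, {2, 4, 5, 6}.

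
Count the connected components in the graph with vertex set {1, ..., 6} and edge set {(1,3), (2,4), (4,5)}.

Step 1: Build adjacency list from edges:
  1: 3
  2: 4
  3: 1
  4: 2, 5
  5: 4
  6: (none)

Step 2: Run BFS/DFS from vertex 1:
  Visited: {1, 3}
  Reached 2 of 6 vertices

Step 3: Only 2 of 6 vertices reached. Graph is disconnected.
Connected components: {1, 3}, {2, 4, 5}, {6}
Number of connected components: 3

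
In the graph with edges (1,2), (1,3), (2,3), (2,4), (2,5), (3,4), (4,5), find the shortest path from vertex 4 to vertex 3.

Step 1: Build adjacency list:
  1: 2, 3
  2: 1, 3, 4, 5
  3: 1, 2, 4
  4: 2, 3, 5
  5: 2, 4

Step 2: BFS from vertex 4 to find shortest path to 3:
  vertex 2 reached at distance 1
  vertex 3 reached at distance 1

Step 3: Shortest path: 4 -> 3
Path length: 1 edge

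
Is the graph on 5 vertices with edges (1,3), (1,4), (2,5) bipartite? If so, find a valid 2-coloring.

Step 1: Attempt 2-coloring using BFS:
  Start at vertex 1, assign color 0
  Color vertex 3 with color 1 (neighbor of 1)
  Color vertex 4 with color 1 (neighbor of 1)
  Start new component at vertex 2, assign color 0
  Color vertex 5 with color 1 (neighbor of 2)

Step 2: 2-coloring succeeded. No conflicts found.
  Set A (color 0): {1, 2}
  Set B (color 1): {3, 4, 5}

The graph is bipartite with partition {1, 2}, {3, 4, 5}.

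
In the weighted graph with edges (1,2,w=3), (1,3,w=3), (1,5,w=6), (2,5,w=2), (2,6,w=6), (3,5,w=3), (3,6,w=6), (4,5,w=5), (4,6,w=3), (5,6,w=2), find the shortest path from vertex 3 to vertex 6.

Step 1: Build adjacency list with weights:
  1: 2(w=3), 3(w=3), 5(w=6)
  2: 1(w=3), 5(w=2), 6(w=6)
  3: 1(w=3), 5(w=3), 6(w=6)
  4: 5(w=5), 6(w=3)
  5: 1(w=6), 2(w=2), 3(w=3), 4(w=5), 6(w=2)
  6: 2(w=6), 3(w=6), 4(w=3), 5(w=2)

Step 2: Apply Dijkstra's algorithm from vertex 3:
  Visit vertex 3 (distance=0)
    Update dist[1] = 3
    Update dist[5] = 3
    Update dist[6] = 6
  Visit vertex 1 (distance=3)
    Update dist[2] = 6
  Visit vertex 5 (distance=3)
    Update dist[2] = 5
    Update dist[4] = 8
    Update dist[6] = 5
  Visit vertex 2 (distance=5)
  Visit vertex 6 (distance=5)

Step 3: Shortest path: 3 -> 5 -> 6
Total weight: 3 + 2 = 5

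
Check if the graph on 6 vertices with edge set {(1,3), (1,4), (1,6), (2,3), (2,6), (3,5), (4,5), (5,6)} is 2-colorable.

Step 1: Attempt 2-coloring using BFS:
  Start at vertex 1, assign color 0
  Color vertex 3 with color 1 (neighbor of 1)
  Color vertex 4 with color 1 (neighbor of 1)
  Color vertex 6 with color 1 (neighbor of 1)
  Color vertex 2 with color 0 (neighbor of 3)
  Color vertex 5 with color 0 (neighbor of 3)

Step 2: 2-coloring succeeded. No conflicts found.
  Set A (color 0): {1, 2, 5}
  Set B (color 1): {3, 4, 6}

The graph is bipartite with partition {1, 2, 5}, {3, 4, 6}.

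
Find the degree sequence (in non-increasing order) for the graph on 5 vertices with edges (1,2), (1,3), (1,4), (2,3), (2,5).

Step 1: Count edges incident to each vertex:
  deg(1) = 3 (neighbors: 2, 3, 4)
  deg(2) = 3 (neighbors: 1, 3, 5)
  deg(3) = 2 (neighbors: 1, 2)
  deg(4) = 1 (neighbors: 1)
  deg(5) = 1 (neighbors: 2)

Step 2: Sort degrees in non-increasing order:
  Degrees: [3, 3, 2, 1, 1] -> sorted: [3, 3, 2, 1, 1]

Degree sequence: [3, 3, 2, 1, 1]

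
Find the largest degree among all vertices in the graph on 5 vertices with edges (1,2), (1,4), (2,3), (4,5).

Step 1: Count edges incident to each vertex:
  deg(1) = 2 (neighbors: 2, 4)
  deg(2) = 2 (neighbors: 1, 3)
  deg(3) = 1 (neighbors: 2)
  deg(4) = 2 (neighbors: 1, 5)
  deg(5) = 1 (neighbors: 4)

Step 2: Find maximum:
  max(2, 2, 1, 2, 1) = 2 (vertex 1)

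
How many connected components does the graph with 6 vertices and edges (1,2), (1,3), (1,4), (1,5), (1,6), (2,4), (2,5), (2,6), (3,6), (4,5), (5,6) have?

Step 1: Build adjacency list from edges:
  1: 2, 3, 4, 5, 6
  2: 1, 4, 5, 6
  3: 1, 6
  4: 1, 2, 5
  5: 1, 2, 4, 6
  6: 1, 2, 3, 5

Step 2: Run BFS/DFS from vertex 1:
  Visited: {1, 2, 3, 4, 5, 6}
  Reached 6 of 6 vertices

Step 3: All 6 vertices reached from vertex 1, so the graph is connected.
Number of connected components: 1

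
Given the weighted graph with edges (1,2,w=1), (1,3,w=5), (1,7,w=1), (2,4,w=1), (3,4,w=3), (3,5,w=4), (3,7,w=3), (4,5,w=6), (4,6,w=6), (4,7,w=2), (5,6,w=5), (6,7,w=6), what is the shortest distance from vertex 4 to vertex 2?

Step 1: Build adjacency list with weights:
  1: 2(w=1), 3(w=5), 7(w=1)
  2: 1(w=1), 4(w=1)
  3: 1(w=5), 4(w=3), 5(w=4), 7(w=3)
  4: 2(w=1), 3(w=3), 5(w=6), 6(w=6), 7(w=2)
  5: 3(w=4), 4(w=6), 6(w=5)
  6: 4(w=6), 5(w=5), 7(w=6)
  7: 1(w=1), 3(w=3), 4(w=2), 6(w=6)

Step 2: Apply Dijkstra's algorithm from vertex 4:
  Visit vertex 4 (distance=0)
    Update dist[2] = 1
    Update dist[3] = 3
    Update dist[5] = 6
    Update dist[6] = 6
    Update dist[7] = 2
  Visit vertex 2 (distance=1)
    Update dist[1] = 2

Step 3: Shortest path: 4 -> 2
Total weight: 1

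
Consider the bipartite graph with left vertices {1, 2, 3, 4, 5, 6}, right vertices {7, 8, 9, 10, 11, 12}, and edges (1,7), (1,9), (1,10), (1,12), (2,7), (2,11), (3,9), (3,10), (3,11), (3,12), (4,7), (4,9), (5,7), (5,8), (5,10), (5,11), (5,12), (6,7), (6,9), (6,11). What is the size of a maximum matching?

Step 1: List the neighbors of each left vertex:
  1: 7, 9, 10, 12
  2: 7, 11
  3: 9, 10, 11, 12
  4: 7, 9
  5: 7, 8, 10, 11, 12
  6: 7, 9, 11

Step 2: Greedily match left vertices, then look for augmenting paths:
  Match 1 -- 10
  Match 2 -- 11
  Match 3 -- 12
  Match 4 -- 7
  Match 5 -- 8
  Match 6 -- 9
  No augmenting path remains.

Step 3: Verify this is maximum:
  Matching size 6 = min(|L|, |R|) = min(6, 6), which is an upper bound, so this matching is maximum.

Maximum matching: {(1,10), (2,11), (3,12), (4,7), (5,8), (6,9)}
Size: 6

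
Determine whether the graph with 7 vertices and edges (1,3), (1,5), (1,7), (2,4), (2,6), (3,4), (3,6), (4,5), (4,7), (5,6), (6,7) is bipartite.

Step 1: Attempt 2-coloring using BFS:
  Start at vertex 1, assign color 0
  Color vertex 3 with color 1 (neighbor of 1)
  Color vertex 5 with color 1 (neighbor of 1)
  Color vertex 7 with color 1 (neighbor of 1)
  Color vertex 4 with color 0 (neighbor of 3)
  Color vertex 6 with color 0 (neighbor of 3)
  Color vertex 2 with color 1 (neighbor of 4)

Step 2: 2-coloring succeeded. No conflicts found.
  Set A (color 0): {1, 4, 6}
  Set B (color 1): {2, 3, 5, 7}

The graph is bipartite with partition {1, 4, 6}, {2, 3, 5, 7}.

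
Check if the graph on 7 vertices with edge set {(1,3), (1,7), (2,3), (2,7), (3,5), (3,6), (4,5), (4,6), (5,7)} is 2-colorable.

Step 1: Attempt 2-coloring using BFS:
  Start at vertex 1, assign color 0
  Color vertex 3 with color 1 (neighbor of 1)
  Color vertex 7 with color 1 (neighbor of 1)
  Color vertex 2 with color 0 (neighbor of 3)
  Color vertex 5 with color 0 (neighbor of 3)
  Color vertex 6 with color 0 (neighbor of 3)
  Color vertex 4 with color 1 (neighbor of 5)

Step 2: 2-coloring succeeded. No conflicts found.
  Set A (color 0): {1, 2, 5, 6}
  Set B (color 1): {3, 4, 7}

The graph is bipartite with partition {1, 2, 5, 6}, {3, 4, 7}.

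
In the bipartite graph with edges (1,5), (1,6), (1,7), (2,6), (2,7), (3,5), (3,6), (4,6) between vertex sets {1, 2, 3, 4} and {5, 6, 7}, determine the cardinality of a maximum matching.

Step 1: List the neighbors of each left vertex:
  1: 5, 6, 7
  2: 6, 7
  3: 5, 6
  4: 6

Step 2: Greedily match left vertices, then look for augmenting paths:
  Match 1 -- 7
  Match 2 -- 6
  Match 3 -- 5
  No augmenting path remains.

Step 3: Verify this is maximum:
  Matching size 3 = min(|L|, |R|) = min(4, 3), which is an upper bound, so this matching is maximum.

Maximum matching: {(1,7), (2,6), (3,5)}
Size: 3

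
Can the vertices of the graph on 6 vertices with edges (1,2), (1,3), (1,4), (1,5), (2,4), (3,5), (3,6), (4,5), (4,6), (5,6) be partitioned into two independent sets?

Step 1: Attempt 2-coloring using BFS:
  Start at vertex 1, assign color 0
  Color vertex 2 with color 1 (neighbor of 1)
  Color vertex 3 with color 1 (neighbor of 1)
  Color vertex 4 with color 1 (neighbor of 1)
  Color vertex 5 with color 1 (neighbor of 1)

Step 2: Conflict found! Vertices 2 and 4 are adjacent but have the same color.
This means the graph contains an odd cycle.

The graph is NOT bipartite.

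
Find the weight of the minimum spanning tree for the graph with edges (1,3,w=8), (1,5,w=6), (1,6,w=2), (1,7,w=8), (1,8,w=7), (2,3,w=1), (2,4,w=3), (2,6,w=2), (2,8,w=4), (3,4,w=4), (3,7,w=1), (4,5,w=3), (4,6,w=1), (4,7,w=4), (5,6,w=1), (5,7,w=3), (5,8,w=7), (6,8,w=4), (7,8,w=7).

Apply Kruskal's algorithm (sort edges by weight, add if no cycle):

Sorted edges by weight:
  (2,3) w=1
  (3,7) w=1
  (4,6) w=1
  (5,6) w=1
  (1,6) w=2
  (2,6) w=2
  (2,4) w=3
  (4,5) w=3
  (5,7) w=3
  (2,8) w=4
  (3,4) w=4
  (4,7) w=4
  (6,8) w=4
  (1,5) w=6
  (1,8) w=7
  (5,8) w=7
  (7,8) w=7
  (1,3) w=8
  (1,7) w=8

Add edge (2,3) w=1 -- no cycle. Running total: 1
Add edge (3,7) w=1 -- no cycle. Running total: 2
Add edge (4,6) w=1 -- no cycle. Running total: 3
Add edge (5,6) w=1 -- no cycle. Running total: 4
Add edge (1,6) w=2 -- no cycle. Running total: 6
Add edge (2,6) w=2 -- no cycle. Running total: 8
Skip edge (2,4) w=3 -- would create cycle
Skip edge (4,5) w=3 -- would create cycle
Skip edge (5,7) w=3 -- would create cycle
Add edge (2,8) w=4 -- no cycle. Running total: 12

MST edges: (2,3,w=1), (3,7,w=1), (4,6,w=1), (5,6,w=1), (1,6,w=2), (2,6,w=2), (2,8,w=4)
Total MST weight: 1 + 1 + 1 + 1 + 2 + 2 + 4 = 12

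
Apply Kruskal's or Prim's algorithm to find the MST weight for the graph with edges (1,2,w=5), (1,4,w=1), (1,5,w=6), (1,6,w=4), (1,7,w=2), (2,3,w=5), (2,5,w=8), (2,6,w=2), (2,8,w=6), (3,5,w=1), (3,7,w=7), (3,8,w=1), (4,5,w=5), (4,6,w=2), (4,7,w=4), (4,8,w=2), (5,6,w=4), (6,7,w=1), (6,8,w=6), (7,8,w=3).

Apply Kruskal's algorithm (sort edges by weight, add if no cycle):

Sorted edges by weight:
  (1,4) w=1
  (3,5) w=1
  (3,8) w=1
  (6,7) w=1
  (1,7) w=2
  (2,6) w=2
  (4,6) w=2
  (4,8) w=2
  (7,8) w=3
  (1,6) w=4
  (4,7) w=4
  (5,6) w=4
  (1,2) w=5
  (2,3) w=5
  (4,5) w=5
  (1,5) w=6
  (2,8) w=6
  (6,8) w=6
  (3,7) w=7
  (2,5) w=8

Add edge (1,4) w=1 -- no cycle. Running total: 1
Add edge (3,5) w=1 -- no cycle. Running total: 2
Add edge (3,8) w=1 -- no cycle. Running total: 3
Add edge (6,7) w=1 -- no cycle. Running total: 4
Add edge (1,7) w=2 -- no cycle. Running total: 6
Add edge (2,6) w=2 -- no cycle. Running total: 8
Skip edge (4,6) w=2 -- would create cycle
Add edge (4,8) w=2 -- no cycle. Running total: 10

MST edges: (1,4,w=1), (3,5,w=1), (3,8,w=1), (6,7,w=1), (1,7,w=2), (2,6,w=2), (4,8,w=2)
Total MST weight: 1 + 1 + 1 + 1 + 2 + 2 + 2 = 10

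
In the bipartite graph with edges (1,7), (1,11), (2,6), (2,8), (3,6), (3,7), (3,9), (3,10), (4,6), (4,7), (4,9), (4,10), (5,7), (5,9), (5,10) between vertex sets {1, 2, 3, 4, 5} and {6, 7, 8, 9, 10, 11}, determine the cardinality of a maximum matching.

Step 1: List the neighbors of each left vertex:
  1: 7, 11
  2: 6, 8
  3: 6, 7, 9, 10
  4: 6, 7, 9, 10
  5: 7, 9, 10

Step 2: Greedily match left vertices, then look for augmenting paths:
  Match 1 -- 11
  Match 2 -- 6
  Match 3 -- 9
  Match 4 -- 10
  Match 5 -- 7
  No augmenting path remains.

Step 3: Verify this is maximum:
  Matching size 5 = min(|L|, |R|) = min(5, 6), which is an upper bound, so this matching is maximum.

Maximum matching: {(1,11), (2,6), (3,9), (4,10), (5,7)}
Size: 5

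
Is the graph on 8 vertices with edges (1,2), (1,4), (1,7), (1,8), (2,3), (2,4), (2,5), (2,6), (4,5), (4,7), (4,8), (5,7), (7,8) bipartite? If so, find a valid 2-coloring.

Step 1: Attempt 2-coloring using BFS:
  Start at vertex 1, assign color 0
  Color vertex 2 with color 1 (neighbor of 1)
  Color vertex 4 with color 1 (neighbor of 1)
  Color vertex 7 with color 1 (neighbor of 1)
  Color vertex 8 with color 1 (neighbor of 1)
  Color vertex 3 with color 0 (neighbor of 2)

Step 2: Conflict found! Vertices 2 and 4 are adjacent but have the same color.
This means the graph contains an odd cycle.

The graph is NOT bipartite.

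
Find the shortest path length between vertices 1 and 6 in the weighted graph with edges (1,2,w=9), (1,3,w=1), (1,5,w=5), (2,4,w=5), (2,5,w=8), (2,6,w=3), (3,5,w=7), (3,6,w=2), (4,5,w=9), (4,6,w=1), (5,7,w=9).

Step 1: Build adjacency list with weights:
  1: 2(w=9), 3(w=1), 5(w=5)
  2: 1(w=9), 4(w=5), 5(w=8), 6(w=3)
  3: 1(w=1), 5(w=7), 6(w=2)
  4: 2(w=5), 5(w=9), 6(w=1)
  5: 1(w=5), 2(w=8), 3(w=7), 4(w=9), 7(w=9)
  6: 2(w=3), 3(w=2), 4(w=1)
  7: 5(w=9)

Step 2: Apply Dijkstra's algorithm from vertex 1:
  Visit vertex 1 (distance=0)
    Update dist[2] = 9
    Update dist[3] = 1
    Update dist[5] = 5
  Visit vertex 3 (distance=1)
    Update dist[6] = 3
  Visit vertex 6 (distance=3)
    Update dist[2] = 6
    Update dist[4] = 4

Step 3: Shortest path: 1 -> 3 -> 6
Total weight: 1 + 2 = 3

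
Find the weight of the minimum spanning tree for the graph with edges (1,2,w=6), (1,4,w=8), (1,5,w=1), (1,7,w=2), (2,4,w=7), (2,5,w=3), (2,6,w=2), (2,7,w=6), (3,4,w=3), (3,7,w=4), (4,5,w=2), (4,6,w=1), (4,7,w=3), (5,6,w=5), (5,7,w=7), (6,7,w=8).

Apply Kruskal's algorithm (sort edges by weight, add if no cycle):

Sorted edges by weight:
  (1,5) w=1
  (4,6) w=1
  (1,7) w=2
  (2,6) w=2
  (4,5) w=2
  (2,5) w=3
  (3,4) w=3
  (4,7) w=3
  (3,7) w=4
  (5,6) w=5
  (1,2) w=6
  (2,7) w=6
  (2,4) w=7
  (5,7) w=7
  (1,4) w=8
  (6,7) w=8

Add edge (1,5) w=1 -- no cycle. Running total: 1
Add edge (4,6) w=1 -- no cycle. Running total: 2
Add edge (1,7) w=2 -- no cycle. Running total: 4
Add edge (2,6) w=2 -- no cycle. Running total: 6
Add edge (4,5) w=2 -- no cycle. Running total: 8
Skip edge (2,5) w=3 -- would create cycle
Add edge (3,4) w=3 -- no cycle. Running total: 11

MST edges: (1,5,w=1), (4,6,w=1), (1,7,w=2), (2,6,w=2), (4,5,w=2), (3,4,w=3)
Total MST weight: 1 + 1 + 2 + 2 + 2 + 3 = 11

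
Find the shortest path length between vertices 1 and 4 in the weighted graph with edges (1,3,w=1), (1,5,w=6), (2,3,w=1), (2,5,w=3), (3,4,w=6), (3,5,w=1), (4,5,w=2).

Step 1: Build adjacency list with weights:
  1: 3(w=1), 5(w=6)
  2: 3(w=1), 5(w=3)
  3: 1(w=1), 2(w=1), 4(w=6), 5(w=1)
  4: 3(w=6), 5(w=2)
  5: 1(w=6), 2(w=3), 3(w=1), 4(w=2)

Step 2: Apply Dijkstra's algorithm from vertex 1:
  Visit vertex 1 (distance=0)
    Update dist[3] = 1
    Update dist[5] = 6
  Visit vertex 3 (distance=1)
    Update dist[2] = 2
    Update dist[4] = 7
    Update dist[5] = 2
  Visit vertex 2 (distance=2)
  Visit vertex 5 (distance=2)
    Update dist[4] = 4
  Visit vertex 4 (distance=4)

Step 3: Shortest path: 1 -> 3 -> 5 -> 4
Total weight: 1 + 1 + 2 = 4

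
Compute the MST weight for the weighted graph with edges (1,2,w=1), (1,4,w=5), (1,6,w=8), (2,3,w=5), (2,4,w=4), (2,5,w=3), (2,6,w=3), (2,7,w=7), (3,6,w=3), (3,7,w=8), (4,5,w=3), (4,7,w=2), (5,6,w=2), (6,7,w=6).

Apply Kruskal's algorithm (sort edges by weight, add if no cycle):

Sorted edges by weight:
  (1,2) w=1
  (4,7) w=2
  (5,6) w=2
  (2,5) w=3
  (2,6) w=3
  (3,6) w=3
  (4,5) w=3
  (2,4) w=4
  (1,4) w=5
  (2,3) w=5
  (6,7) w=6
  (2,7) w=7
  (1,6) w=8
  (3,7) w=8

Add edge (1,2) w=1 -- no cycle. Running total: 1
Add edge (4,7) w=2 -- no cycle. Running total: 3
Add edge (5,6) w=2 -- no cycle. Running total: 5
Add edge (2,5) w=3 -- no cycle. Running total: 8
Skip edge (2,6) w=3 -- would create cycle
Add edge (3,6) w=3 -- no cycle. Running total: 11
Add edge (4,5) w=3 -- no cycle. Running total: 14

MST edges: (1,2,w=1), (4,7,w=2), (5,6,w=2), (2,5,w=3), (3,6,w=3), (4,5,w=3)
Total MST weight: 1 + 2 + 2 + 3 + 3 + 3 = 14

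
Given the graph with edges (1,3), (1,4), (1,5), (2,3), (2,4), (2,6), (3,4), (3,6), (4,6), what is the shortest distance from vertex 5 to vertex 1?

Step 1: Build adjacency list:
  1: 3, 4, 5
  2: 3, 4, 6
  3: 1, 2, 4, 6
  4: 1, 2, 3, 6
  5: 1
  6: 2, 3, 4

Step 2: BFS from vertex 5 to find shortest path to 1:
  vertex 1 reached at distance 1

Step 3: Shortest path: 5 -> 1
Path length: 1 edge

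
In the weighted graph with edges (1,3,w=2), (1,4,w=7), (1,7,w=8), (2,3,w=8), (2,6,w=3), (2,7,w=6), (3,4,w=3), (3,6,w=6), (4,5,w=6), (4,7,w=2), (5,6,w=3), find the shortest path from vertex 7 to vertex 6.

Step 1: Build adjacency list with weights:
  1: 3(w=2), 4(w=7), 7(w=8)
  2: 3(w=8), 6(w=3), 7(w=6)
  3: 1(w=2), 2(w=8), 4(w=3), 6(w=6)
  4: 1(w=7), 3(w=3), 5(w=6), 7(w=2)
  5: 4(w=6), 6(w=3)
  6: 2(w=3), 3(w=6), 5(w=3)
  7: 1(w=8), 2(w=6), 4(w=2)

Step 2: Apply Dijkstra's algorithm from vertex 7:
  Visit vertex 7 (distance=0)
    Update dist[1] = 8
    Update dist[2] = 6
    Update dist[4] = 2
  Visit vertex 4 (distance=2)
    Update dist[3] = 5
    Update dist[5] = 8
  Visit vertex 3 (distance=5)
    Update dist[1] = 7
    Update dist[6] = 11
  Visit vertex 2 (distance=6)
    Update dist[6] = 9
  Visit vertex 1 (distance=7)
  Visit vertex 5 (distance=8)
  Visit vertex 6 (distance=9)

Step 3: Shortest path: 7 -> 2 -> 6
Total weight: 6 + 3 = 9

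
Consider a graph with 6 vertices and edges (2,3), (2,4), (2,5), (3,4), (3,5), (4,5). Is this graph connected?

Step 1: Build adjacency list from edges:
  1: (none)
  2: 3, 4, 5
  3: 2, 4, 5
  4: 2, 3, 5
  5: 2, 3, 4
  6: (none)

Step 2: Run BFS/DFS from vertex 1:
  Visited: {1}
  Reached 1 of 6 vertices

Step 3: Only 1 of 6 vertices reached. Graph is disconnected.
Connected components: {1}, {2, 3, 4, 5}, {6}
Answer: No, the graph is not connected (3 components).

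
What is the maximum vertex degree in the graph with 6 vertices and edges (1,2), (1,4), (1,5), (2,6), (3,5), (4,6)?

Step 1: Count edges incident to each vertex:
  deg(1) = 3 (neighbors: 2, 4, 5)
  deg(2) = 2 (neighbors: 1, 6)
  deg(3) = 1 (neighbors: 5)
  deg(4) = 2 (neighbors: 1, 6)
  deg(5) = 2 (neighbors: 1, 3)
  deg(6) = 2 (neighbors: 2, 4)

Step 2: Find maximum:
  max(3, 2, 1, 2, 2, 2) = 3 (vertex 1)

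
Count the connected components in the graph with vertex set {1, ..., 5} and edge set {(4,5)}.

Step 1: Build adjacency list from edges:
  1: (none)
  2: (none)
  3: (none)
  4: 5
  5: 4

Step 2: Run BFS/DFS from vertex 1:
  Visited: {1}
  Reached 1 of 5 vertices

Step 3: Only 1 of 5 vertices reached. Graph is disconnected.
Connected components: {1}, {2}, {3}, {4, 5}
Number of connected components: 4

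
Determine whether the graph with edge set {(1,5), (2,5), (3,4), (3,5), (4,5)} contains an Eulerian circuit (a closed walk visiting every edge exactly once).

Step 1: Find the degree of each vertex:
  deg(1) = 1
  deg(2) = 1
  deg(3) = 2
  deg(4) = 2
  deg(5) = 4

Step 2: Count vertices with odd degree:
  Odd-degree vertices: 1, 2 (2 total)

Step 3: Apply Euler's theorem:
  - Eulerian circuit exists iff graph is connected and all vertices have even degree
  - Eulerian path exists iff graph is connected and has 0 or 2 odd-degree vertices

Graph is connected with exactly 2 odd-degree vertices (1, 2).
Eulerian path exists (starting and ending at the odd-degree vertices), but no Eulerian circuit.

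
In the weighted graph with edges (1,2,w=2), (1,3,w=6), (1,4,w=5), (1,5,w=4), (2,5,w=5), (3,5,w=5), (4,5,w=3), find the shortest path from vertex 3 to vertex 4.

Step 1: Build adjacency list with weights:
  1: 2(w=2), 3(w=6), 4(w=5), 5(w=4)
  2: 1(w=2), 5(w=5)
  3: 1(w=6), 5(w=5)
  4: 1(w=5), 5(w=3)
  5: 1(w=4), 2(w=5), 3(w=5), 4(w=3)

Step 2: Apply Dijkstra's algorithm from vertex 3:
  Visit vertex 3 (distance=0)
    Update dist[1] = 6
    Update dist[5] = 5
  Visit vertex 5 (distance=5)
    Update dist[2] = 10
    Update dist[4] = 8
  Visit vertex 1 (distance=6)
    Update dist[2] = 8
  Visit vertex 2 (distance=8)
  Visit vertex 4 (distance=8)

Step 3: Shortest path: 3 -> 5 -> 4
Total weight: 5 + 3 = 8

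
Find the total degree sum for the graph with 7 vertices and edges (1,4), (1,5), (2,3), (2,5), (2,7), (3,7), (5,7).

Step 1: Count edges incident to each vertex:
  deg(1) = 2 (neighbors: 4, 5)
  deg(2) = 3 (neighbors: 3, 5, 7)
  deg(3) = 2 (neighbors: 2, 7)
  deg(4) = 1 (neighbors: 1)
  deg(5) = 3 (neighbors: 1, 2, 7)
  deg(6) = 0 (neighbors: none)
  deg(7) = 3 (neighbors: 2, 3, 5)

Step 2: Sum all degrees:
  2 + 3 + 2 + 1 + 3 + 0 + 3 = 14

Verification: sum of degrees = 2 * |E| = 2 * 7 = 14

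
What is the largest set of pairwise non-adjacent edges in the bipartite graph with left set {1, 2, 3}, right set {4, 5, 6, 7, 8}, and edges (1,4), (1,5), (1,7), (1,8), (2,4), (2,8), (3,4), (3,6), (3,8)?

Step 1: List the neighbors of each left vertex:
  1: 4, 5, 7, 8
  2: 4, 8
  3: 4, 6, 8

Step 2: Greedily match left vertices, then look for augmenting paths:
  Match 1 -- 4
  Match 2 -- 8
  Match 3 -- 6
  No augmenting path remains.

Step 3: Verify this is maximum:
  Matching size 3 = min(|L|, |R|) = min(3, 5), which is an upper bound, so this matching is maximum.

Maximum matching: {(1,4), (2,8), (3,6)}
Size: 3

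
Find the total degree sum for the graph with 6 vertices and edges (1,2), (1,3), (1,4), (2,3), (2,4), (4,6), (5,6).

Step 1: Count edges incident to each vertex:
  deg(1) = 3 (neighbors: 2, 3, 4)
  deg(2) = 3 (neighbors: 1, 3, 4)
  deg(3) = 2 (neighbors: 1, 2)
  deg(4) = 3 (neighbors: 1, 2, 6)
  deg(5) = 1 (neighbors: 6)
  deg(6) = 2 (neighbors: 4, 5)

Step 2: Sum all degrees:
  3 + 3 + 2 + 3 + 1 + 2 = 14

Verification: sum of degrees = 2 * |E| = 2 * 7 = 14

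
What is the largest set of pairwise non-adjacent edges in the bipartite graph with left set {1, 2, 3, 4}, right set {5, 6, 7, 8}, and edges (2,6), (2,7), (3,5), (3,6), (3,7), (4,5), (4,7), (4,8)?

Step 1: List the neighbors of each left vertex:
  1: (none)
  2: 6, 7
  3: 5, 6, 7
  4: 5, 7, 8

Step 2: Greedily match left vertices, then look for augmenting paths:
  Match 2 -- 6
  Match 3 -- 5
  Match 4 -- 7
  No augmenting path remains.

Step 3: Verify this is maximum:
  Matching has size 3. The vertex set {2, 3, 4} covers every edge and has size 3; any matching has at most one edge per cover vertex, so 3 is maximum (König's theorem).

Maximum matching: {(2,6), (3,5), (4,7)}
Size: 3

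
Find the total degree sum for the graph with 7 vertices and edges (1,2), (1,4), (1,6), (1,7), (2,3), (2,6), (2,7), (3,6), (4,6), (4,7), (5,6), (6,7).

Step 1: Count edges incident to each vertex:
  deg(1) = 4 (neighbors: 2, 4, 6, 7)
  deg(2) = 4 (neighbors: 1, 3, 6, 7)
  deg(3) = 2 (neighbors: 2, 6)
  deg(4) = 3 (neighbors: 1, 6, 7)
  deg(5) = 1 (neighbors: 6)
  deg(6) = 6 (neighbors: 1, 2, 3, 4, 5, 7)
  deg(7) = 4 (neighbors: 1, 2, 4, 6)

Step 2: Sum all degrees:
  4 + 4 + 2 + 3 + 1 + 6 + 4 = 24

Verification: sum of degrees = 2 * |E| = 2 * 12 = 24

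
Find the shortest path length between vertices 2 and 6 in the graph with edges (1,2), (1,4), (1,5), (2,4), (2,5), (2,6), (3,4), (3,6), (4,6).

Step 1: Build adjacency list:
  1: 2, 4, 5
  2: 1, 4, 5, 6
  3: 4, 6
  4: 1, 2, 3, 6
  5: 1, 2
  6: 2, 3, 4

Step 2: BFS from vertex 2 to find shortest path to 6:
  vertex 1 reached at distance 1
  vertex 4 reached at distance 1
  vertex 5 reached at distance 1
  vertex 6 reached at distance 1

Step 3: Shortest path: 2 -> 6
Path length: 1 edge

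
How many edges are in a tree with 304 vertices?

A tree on n vertices always has exactly n - 1 edges.
For n = 304: edges = 304 - 1 = 303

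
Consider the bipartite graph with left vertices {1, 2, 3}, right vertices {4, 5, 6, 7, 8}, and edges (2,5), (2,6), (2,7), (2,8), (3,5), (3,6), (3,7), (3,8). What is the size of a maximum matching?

Step 1: List the neighbors of each left vertex:
  1: (none)
  2: 5, 6, 7, 8
  3: 5, 6, 7, 8

Step 2: Greedily match left vertices, then look for augmenting paths:
  Match 2 -- 5
  Match 3 -- 6
  No augmenting path remains.

Step 3: Verify this is maximum:
  Matching has size 2. The vertex set {2, 3} covers every edge and has size 2; any matching has at most one edge per cover vertex, so 2 is maximum (König's theorem).

Maximum matching: {(2,5), (3,6)}
Size: 2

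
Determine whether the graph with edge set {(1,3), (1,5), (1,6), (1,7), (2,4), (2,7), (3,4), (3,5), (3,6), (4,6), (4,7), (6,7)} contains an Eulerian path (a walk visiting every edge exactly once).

Step 1: Find the degree of each vertex:
  deg(1) = 4
  deg(2) = 2
  deg(3) = 4
  deg(4) = 4
  deg(5) = 2
  deg(6) = 4
  deg(7) = 4

Step 2: Count vertices with odd degree:
  All vertices have even degree (0 odd-degree vertices)

Step 3: Apply Euler's theorem:
  - Eulerian circuit exists iff graph is connected and all vertices have even degree
  - Eulerian path exists iff graph is connected and has 0 or 2 odd-degree vertices

Graph is connected with 0 odd-degree vertices.
Both Eulerian circuit and Eulerian path exist.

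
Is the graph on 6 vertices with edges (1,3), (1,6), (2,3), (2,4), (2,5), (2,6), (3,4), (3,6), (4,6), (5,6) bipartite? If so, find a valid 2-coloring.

Step 1: Attempt 2-coloring using BFS:
  Start at vertex 1, assign color 0
  Color vertex 3 with color 1 (neighbor of 1)
  Color vertex 6 with color 1 (neighbor of 1)
  Color vertex 2 with color 0 (neighbor of 3)
  Color vertex 4 with color 0 (neighbor of 3)

Step 2: Conflict found! Vertices 3 and 6 are adjacent but have the same color.
This means the graph contains an odd cycle.

The graph is NOT bipartite.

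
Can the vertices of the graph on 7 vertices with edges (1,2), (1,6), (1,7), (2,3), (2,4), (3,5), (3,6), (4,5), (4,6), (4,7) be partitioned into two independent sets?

Step 1: Attempt 2-coloring using BFS:
  Start at vertex 1, assign color 0
  Color vertex 2 with color 1 (neighbor of 1)
  Color vertex 6 with color 1 (neighbor of 1)
  Color vertex 7 with color 1 (neighbor of 1)
  Color vertex 3 with color 0 (neighbor of 2)
  Color vertex 4 with color 0 (neighbor of 2)
  Color vertex 5 with color 1 (neighbor of 3)

Step 2: 2-coloring succeeded. No conflicts found.
  Set A (color 0): {1, 3, 4}
  Set B (color 1): {2, 5, 6, 7}

The graph is bipartite with partition {1, 3, 4}, {2, 5, 6, 7}.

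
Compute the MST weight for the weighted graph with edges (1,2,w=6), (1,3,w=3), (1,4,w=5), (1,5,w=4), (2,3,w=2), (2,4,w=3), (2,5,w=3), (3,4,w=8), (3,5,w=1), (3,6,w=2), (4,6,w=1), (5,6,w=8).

Apply Kruskal's algorithm (sort edges by weight, add if no cycle):

Sorted edges by weight:
  (3,5) w=1
  (4,6) w=1
  (2,3) w=2
  (3,6) w=2
  (1,3) w=3
  (2,4) w=3
  (2,5) w=3
  (1,5) w=4
  (1,4) w=5
  (1,2) w=6
  (3,4) w=8
  (5,6) w=8

Add edge (3,5) w=1 -- no cycle. Running total: 1
Add edge (4,6) w=1 -- no cycle. Running total: 2
Add edge (2,3) w=2 -- no cycle. Running total: 4
Add edge (3,6) w=2 -- no cycle. Running total: 6
Add edge (1,3) w=3 -- no cycle. Running total: 9

MST edges: (3,5,w=1), (4,6,w=1), (2,3,w=2), (3,6,w=2), (1,3,w=3)
Total MST weight: 1 + 1 + 2 + 2 + 3 = 9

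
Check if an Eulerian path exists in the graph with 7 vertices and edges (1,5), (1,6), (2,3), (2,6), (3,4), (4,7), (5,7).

Step 1: Find the degree of each vertex:
  deg(1) = 2
  deg(2) = 2
  deg(3) = 2
  deg(4) = 2
  deg(5) = 2
  deg(6) = 2
  deg(7) = 2

Step 2: Count vertices with odd degree:
  All vertices have even degree (0 odd-degree vertices)

Step 3: Apply Euler's theorem:
  - Eulerian circuit exists iff graph is connected and all vertices have even degree
  - Eulerian path exists iff graph is connected and has 0 or 2 odd-degree vertices

Graph is connected with 0 odd-degree vertices.
Both Eulerian circuit and Eulerian path exist.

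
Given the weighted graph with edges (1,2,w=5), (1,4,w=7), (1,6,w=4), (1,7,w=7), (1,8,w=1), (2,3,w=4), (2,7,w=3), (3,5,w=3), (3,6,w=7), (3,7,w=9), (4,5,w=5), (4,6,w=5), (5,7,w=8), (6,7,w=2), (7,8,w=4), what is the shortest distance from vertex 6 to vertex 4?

Step 1: Build adjacency list with weights:
  1: 2(w=5), 4(w=7), 6(w=4), 7(w=7), 8(w=1)
  2: 1(w=5), 3(w=4), 7(w=3)
  3: 2(w=4), 5(w=3), 6(w=7), 7(w=9)
  4: 1(w=7), 5(w=5), 6(w=5)
  5: 3(w=3), 4(w=5), 7(w=8)
  6: 1(w=4), 3(w=7), 4(w=5), 7(w=2)
  7: 1(w=7), 2(w=3), 3(w=9), 5(w=8), 6(w=2), 8(w=4)
  8: 1(w=1), 7(w=4)

Step 2: Apply Dijkstra's algorithm from vertex 6:
  Visit vertex 6 (distance=0)
    Update dist[1] = 4
    Update dist[3] = 7
    Update dist[4] = 5
    Update dist[7] = 2
  Visit vertex 7 (distance=2)
    Update dist[2] = 5
    Update dist[5] = 10
    Update dist[8] = 6
  Visit vertex 1 (distance=4)
    Update dist[8] = 5
  Visit vertex 2 (distance=5)
  Visit vertex 4 (distance=5)

Step 3: Shortest path: 6 -> 4
Total weight: 5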